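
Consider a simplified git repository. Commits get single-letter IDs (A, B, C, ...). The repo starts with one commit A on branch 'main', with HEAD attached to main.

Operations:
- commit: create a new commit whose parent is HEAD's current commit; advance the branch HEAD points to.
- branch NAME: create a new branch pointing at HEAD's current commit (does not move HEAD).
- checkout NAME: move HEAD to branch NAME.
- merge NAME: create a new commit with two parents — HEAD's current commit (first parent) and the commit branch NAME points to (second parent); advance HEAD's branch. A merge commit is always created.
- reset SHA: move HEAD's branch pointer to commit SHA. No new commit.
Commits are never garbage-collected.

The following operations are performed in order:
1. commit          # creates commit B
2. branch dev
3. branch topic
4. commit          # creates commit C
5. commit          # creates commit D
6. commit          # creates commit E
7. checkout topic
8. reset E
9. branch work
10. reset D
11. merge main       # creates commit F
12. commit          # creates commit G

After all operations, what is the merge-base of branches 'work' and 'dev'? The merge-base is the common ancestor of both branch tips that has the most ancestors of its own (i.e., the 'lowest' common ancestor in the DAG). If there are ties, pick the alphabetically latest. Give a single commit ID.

After op 1 (commit): HEAD=main@B [main=B]
After op 2 (branch): HEAD=main@B [dev=B main=B]
After op 3 (branch): HEAD=main@B [dev=B main=B topic=B]
After op 4 (commit): HEAD=main@C [dev=B main=C topic=B]
After op 5 (commit): HEAD=main@D [dev=B main=D topic=B]
After op 6 (commit): HEAD=main@E [dev=B main=E topic=B]
After op 7 (checkout): HEAD=topic@B [dev=B main=E topic=B]
After op 8 (reset): HEAD=topic@E [dev=B main=E topic=E]
After op 9 (branch): HEAD=topic@E [dev=B main=E topic=E work=E]
After op 10 (reset): HEAD=topic@D [dev=B main=E topic=D work=E]
After op 11 (merge): HEAD=topic@F [dev=B main=E topic=F work=E]
After op 12 (commit): HEAD=topic@G [dev=B main=E topic=G work=E]
ancestors(work=E): ['A', 'B', 'C', 'D', 'E']
ancestors(dev=B): ['A', 'B']
common: ['A', 'B']

Answer: B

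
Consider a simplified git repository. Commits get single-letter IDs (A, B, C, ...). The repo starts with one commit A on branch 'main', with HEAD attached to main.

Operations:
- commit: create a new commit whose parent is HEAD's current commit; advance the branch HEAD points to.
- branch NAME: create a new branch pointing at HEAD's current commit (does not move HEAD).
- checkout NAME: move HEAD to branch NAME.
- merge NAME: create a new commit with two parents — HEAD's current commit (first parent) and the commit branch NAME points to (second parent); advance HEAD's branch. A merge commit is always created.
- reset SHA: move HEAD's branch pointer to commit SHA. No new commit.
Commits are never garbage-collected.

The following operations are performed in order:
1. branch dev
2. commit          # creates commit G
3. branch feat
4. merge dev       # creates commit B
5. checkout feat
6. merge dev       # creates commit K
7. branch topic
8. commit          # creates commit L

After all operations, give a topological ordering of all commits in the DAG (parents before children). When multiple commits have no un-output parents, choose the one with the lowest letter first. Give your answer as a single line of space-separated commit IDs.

Answer: A G B K L

Derivation:
After op 1 (branch): HEAD=main@A [dev=A main=A]
After op 2 (commit): HEAD=main@G [dev=A main=G]
After op 3 (branch): HEAD=main@G [dev=A feat=G main=G]
After op 4 (merge): HEAD=main@B [dev=A feat=G main=B]
After op 5 (checkout): HEAD=feat@G [dev=A feat=G main=B]
After op 6 (merge): HEAD=feat@K [dev=A feat=K main=B]
After op 7 (branch): HEAD=feat@K [dev=A feat=K main=B topic=K]
After op 8 (commit): HEAD=feat@L [dev=A feat=L main=B topic=K]
commit A: parents=[]
commit B: parents=['G', 'A']
commit G: parents=['A']
commit K: parents=['G', 'A']
commit L: parents=['K']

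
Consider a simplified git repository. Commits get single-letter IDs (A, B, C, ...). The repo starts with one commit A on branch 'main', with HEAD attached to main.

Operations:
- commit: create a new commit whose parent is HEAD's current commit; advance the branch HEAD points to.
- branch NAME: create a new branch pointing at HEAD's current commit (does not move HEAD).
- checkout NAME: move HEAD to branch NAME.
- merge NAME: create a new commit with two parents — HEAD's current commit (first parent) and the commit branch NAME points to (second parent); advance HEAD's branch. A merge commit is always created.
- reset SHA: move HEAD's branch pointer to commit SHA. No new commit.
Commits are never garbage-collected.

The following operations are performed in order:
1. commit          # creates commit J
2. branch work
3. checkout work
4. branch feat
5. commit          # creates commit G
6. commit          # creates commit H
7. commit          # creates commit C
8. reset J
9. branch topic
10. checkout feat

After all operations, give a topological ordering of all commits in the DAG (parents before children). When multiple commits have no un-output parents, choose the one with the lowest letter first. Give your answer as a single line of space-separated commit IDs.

After op 1 (commit): HEAD=main@J [main=J]
After op 2 (branch): HEAD=main@J [main=J work=J]
After op 3 (checkout): HEAD=work@J [main=J work=J]
After op 4 (branch): HEAD=work@J [feat=J main=J work=J]
After op 5 (commit): HEAD=work@G [feat=J main=J work=G]
After op 6 (commit): HEAD=work@H [feat=J main=J work=H]
After op 7 (commit): HEAD=work@C [feat=J main=J work=C]
After op 8 (reset): HEAD=work@J [feat=J main=J work=J]
After op 9 (branch): HEAD=work@J [feat=J main=J topic=J work=J]
After op 10 (checkout): HEAD=feat@J [feat=J main=J topic=J work=J]
commit A: parents=[]
commit C: parents=['H']
commit G: parents=['J']
commit H: parents=['G']
commit J: parents=['A']

Answer: A J G H C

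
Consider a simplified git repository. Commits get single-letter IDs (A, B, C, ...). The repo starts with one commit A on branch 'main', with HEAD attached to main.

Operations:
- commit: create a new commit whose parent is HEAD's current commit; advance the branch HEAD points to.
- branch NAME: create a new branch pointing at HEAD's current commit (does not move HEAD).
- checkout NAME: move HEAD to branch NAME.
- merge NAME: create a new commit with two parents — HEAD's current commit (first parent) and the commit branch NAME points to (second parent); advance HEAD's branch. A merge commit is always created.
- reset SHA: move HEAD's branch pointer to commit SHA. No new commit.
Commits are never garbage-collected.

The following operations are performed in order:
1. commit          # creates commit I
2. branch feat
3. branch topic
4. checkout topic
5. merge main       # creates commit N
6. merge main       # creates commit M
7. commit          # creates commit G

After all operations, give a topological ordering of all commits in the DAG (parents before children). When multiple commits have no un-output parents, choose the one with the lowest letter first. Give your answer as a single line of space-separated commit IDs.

Answer: A I N M G

Derivation:
After op 1 (commit): HEAD=main@I [main=I]
After op 2 (branch): HEAD=main@I [feat=I main=I]
After op 3 (branch): HEAD=main@I [feat=I main=I topic=I]
After op 4 (checkout): HEAD=topic@I [feat=I main=I topic=I]
After op 5 (merge): HEAD=topic@N [feat=I main=I topic=N]
After op 6 (merge): HEAD=topic@M [feat=I main=I topic=M]
After op 7 (commit): HEAD=topic@G [feat=I main=I topic=G]
commit A: parents=[]
commit G: parents=['M']
commit I: parents=['A']
commit M: parents=['N', 'I']
commit N: parents=['I', 'I']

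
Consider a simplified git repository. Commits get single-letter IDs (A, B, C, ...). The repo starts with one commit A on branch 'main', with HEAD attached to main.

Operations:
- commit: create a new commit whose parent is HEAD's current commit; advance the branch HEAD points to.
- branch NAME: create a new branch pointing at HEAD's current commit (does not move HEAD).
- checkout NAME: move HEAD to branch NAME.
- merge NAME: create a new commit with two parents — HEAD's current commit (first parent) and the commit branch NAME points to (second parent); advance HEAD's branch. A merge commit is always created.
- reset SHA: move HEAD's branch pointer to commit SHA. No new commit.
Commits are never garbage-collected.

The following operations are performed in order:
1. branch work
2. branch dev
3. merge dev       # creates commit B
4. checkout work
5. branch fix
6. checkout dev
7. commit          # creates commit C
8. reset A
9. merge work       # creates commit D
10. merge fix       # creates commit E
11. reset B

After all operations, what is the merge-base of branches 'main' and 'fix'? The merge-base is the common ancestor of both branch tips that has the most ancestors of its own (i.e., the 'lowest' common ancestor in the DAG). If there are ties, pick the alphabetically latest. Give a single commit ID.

Answer: A

Derivation:
After op 1 (branch): HEAD=main@A [main=A work=A]
After op 2 (branch): HEAD=main@A [dev=A main=A work=A]
After op 3 (merge): HEAD=main@B [dev=A main=B work=A]
After op 4 (checkout): HEAD=work@A [dev=A main=B work=A]
After op 5 (branch): HEAD=work@A [dev=A fix=A main=B work=A]
After op 6 (checkout): HEAD=dev@A [dev=A fix=A main=B work=A]
After op 7 (commit): HEAD=dev@C [dev=C fix=A main=B work=A]
After op 8 (reset): HEAD=dev@A [dev=A fix=A main=B work=A]
After op 9 (merge): HEAD=dev@D [dev=D fix=A main=B work=A]
After op 10 (merge): HEAD=dev@E [dev=E fix=A main=B work=A]
After op 11 (reset): HEAD=dev@B [dev=B fix=A main=B work=A]
ancestors(main=B): ['A', 'B']
ancestors(fix=A): ['A']
common: ['A']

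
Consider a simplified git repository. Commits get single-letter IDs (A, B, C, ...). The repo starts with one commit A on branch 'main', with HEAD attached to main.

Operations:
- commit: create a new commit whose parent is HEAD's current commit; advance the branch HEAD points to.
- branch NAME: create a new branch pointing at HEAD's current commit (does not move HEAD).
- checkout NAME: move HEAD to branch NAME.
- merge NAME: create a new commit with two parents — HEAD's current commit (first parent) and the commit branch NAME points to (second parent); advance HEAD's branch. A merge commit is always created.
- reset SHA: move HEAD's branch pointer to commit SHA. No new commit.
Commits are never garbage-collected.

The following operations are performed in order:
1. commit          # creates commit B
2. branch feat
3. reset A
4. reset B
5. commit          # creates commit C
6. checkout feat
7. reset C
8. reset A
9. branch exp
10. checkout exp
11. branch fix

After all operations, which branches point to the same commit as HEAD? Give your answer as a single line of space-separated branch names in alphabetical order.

After op 1 (commit): HEAD=main@B [main=B]
After op 2 (branch): HEAD=main@B [feat=B main=B]
After op 3 (reset): HEAD=main@A [feat=B main=A]
After op 4 (reset): HEAD=main@B [feat=B main=B]
After op 5 (commit): HEAD=main@C [feat=B main=C]
After op 6 (checkout): HEAD=feat@B [feat=B main=C]
After op 7 (reset): HEAD=feat@C [feat=C main=C]
After op 8 (reset): HEAD=feat@A [feat=A main=C]
After op 9 (branch): HEAD=feat@A [exp=A feat=A main=C]
After op 10 (checkout): HEAD=exp@A [exp=A feat=A main=C]
After op 11 (branch): HEAD=exp@A [exp=A feat=A fix=A main=C]

Answer: exp feat fix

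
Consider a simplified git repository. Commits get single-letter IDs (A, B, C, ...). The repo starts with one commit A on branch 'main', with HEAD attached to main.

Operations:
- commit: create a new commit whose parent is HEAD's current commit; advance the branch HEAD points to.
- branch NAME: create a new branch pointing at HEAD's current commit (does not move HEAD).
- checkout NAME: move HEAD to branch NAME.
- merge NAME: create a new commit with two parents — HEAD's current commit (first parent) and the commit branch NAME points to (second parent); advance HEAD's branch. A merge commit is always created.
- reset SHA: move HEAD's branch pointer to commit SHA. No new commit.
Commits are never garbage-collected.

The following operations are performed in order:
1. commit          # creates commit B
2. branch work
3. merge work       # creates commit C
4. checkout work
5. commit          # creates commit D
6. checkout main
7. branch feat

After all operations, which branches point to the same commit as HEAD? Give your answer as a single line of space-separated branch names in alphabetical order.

Answer: feat main

Derivation:
After op 1 (commit): HEAD=main@B [main=B]
After op 2 (branch): HEAD=main@B [main=B work=B]
After op 3 (merge): HEAD=main@C [main=C work=B]
After op 4 (checkout): HEAD=work@B [main=C work=B]
After op 5 (commit): HEAD=work@D [main=C work=D]
After op 6 (checkout): HEAD=main@C [main=C work=D]
After op 7 (branch): HEAD=main@C [feat=C main=C work=D]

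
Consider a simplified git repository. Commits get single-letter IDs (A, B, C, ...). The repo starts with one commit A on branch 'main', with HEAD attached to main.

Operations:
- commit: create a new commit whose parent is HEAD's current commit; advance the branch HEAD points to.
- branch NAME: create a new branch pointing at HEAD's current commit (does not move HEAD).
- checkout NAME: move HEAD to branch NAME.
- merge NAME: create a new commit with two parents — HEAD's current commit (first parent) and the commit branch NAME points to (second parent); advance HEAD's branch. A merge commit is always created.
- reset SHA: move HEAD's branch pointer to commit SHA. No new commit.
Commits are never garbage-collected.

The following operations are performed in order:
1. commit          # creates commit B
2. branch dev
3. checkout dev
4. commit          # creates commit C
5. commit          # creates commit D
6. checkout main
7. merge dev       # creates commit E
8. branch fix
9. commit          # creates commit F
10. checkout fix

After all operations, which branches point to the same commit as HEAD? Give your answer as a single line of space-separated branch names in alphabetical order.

After op 1 (commit): HEAD=main@B [main=B]
After op 2 (branch): HEAD=main@B [dev=B main=B]
After op 3 (checkout): HEAD=dev@B [dev=B main=B]
After op 4 (commit): HEAD=dev@C [dev=C main=B]
After op 5 (commit): HEAD=dev@D [dev=D main=B]
After op 6 (checkout): HEAD=main@B [dev=D main=B]
After op 7 (merge): HEAD=main@E [dev=D main=E]
After op 8 (branch): HEAD=main@E [dev=D fix=E main=E]
After op 9 (commit): HEAD=main@F [dev=D fix=E main=F]
After op 10 (checkout): HEAD=fix@E [dev=D fix=E main=F]

Answer: fix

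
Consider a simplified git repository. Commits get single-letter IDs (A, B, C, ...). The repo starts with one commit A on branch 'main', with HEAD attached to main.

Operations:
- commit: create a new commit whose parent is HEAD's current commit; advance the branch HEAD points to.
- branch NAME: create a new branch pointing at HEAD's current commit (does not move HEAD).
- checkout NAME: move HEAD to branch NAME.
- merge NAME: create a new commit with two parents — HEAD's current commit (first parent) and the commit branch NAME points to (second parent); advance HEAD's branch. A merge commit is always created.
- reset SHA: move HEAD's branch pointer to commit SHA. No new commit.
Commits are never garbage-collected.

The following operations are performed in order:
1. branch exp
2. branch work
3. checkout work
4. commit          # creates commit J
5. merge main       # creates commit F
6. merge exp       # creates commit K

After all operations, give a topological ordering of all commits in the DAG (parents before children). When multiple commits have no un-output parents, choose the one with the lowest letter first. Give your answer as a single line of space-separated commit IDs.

After op 1 (branch): HEAD=main@A [exp=A main=A]
After op 2 (branch): HEAD=main@A [exp=A main=A work=A]
After op 3 (checkout): HEAD=work@A [exp=A main=A work=A]
After op 4 (commit): HEAD=work@J [exp=A main=A work=J]
After op 5 (merge): HEAD=work@F [exp=A main=A work=F]
After op 6 (merge): HEAD=work@K [exp=A main=A work=K]
commit A: parents=[]
commit F: parents=['J', 'A']
commit J: parents=['A']
commit K: parents=['F', 'A']

Answer: A J F K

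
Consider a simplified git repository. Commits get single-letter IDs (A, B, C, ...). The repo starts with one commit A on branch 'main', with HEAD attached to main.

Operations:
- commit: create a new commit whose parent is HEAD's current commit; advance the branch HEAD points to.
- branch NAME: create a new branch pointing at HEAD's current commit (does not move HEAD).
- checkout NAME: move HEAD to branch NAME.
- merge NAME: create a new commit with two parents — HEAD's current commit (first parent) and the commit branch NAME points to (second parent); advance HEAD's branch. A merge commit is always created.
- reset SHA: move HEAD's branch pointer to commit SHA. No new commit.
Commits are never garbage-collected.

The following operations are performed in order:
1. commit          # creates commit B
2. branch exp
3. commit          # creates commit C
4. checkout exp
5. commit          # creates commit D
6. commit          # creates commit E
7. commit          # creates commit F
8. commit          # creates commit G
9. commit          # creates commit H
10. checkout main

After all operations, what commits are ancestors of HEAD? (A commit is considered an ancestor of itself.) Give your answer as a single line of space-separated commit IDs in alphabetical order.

Answer: A B C

Derivation:
After op 1 (commit): HEAD=main@B [main=B]
After op 2 (branch): HEAD=main@B [exp=B main=B]
After op 3 (commit): HEAD=main@C [exp=B main=C]
After op 4 (checkout): HEAD=exp@B [exp=B main=C]
After op 5 (commit): HEAD=exp@D [exp=D main=C]
After op 6 (commit): HEAD=exp@E [exp=E main=C]
After op 7 (commit): HEAD=exp@F [exp=F main=C]
After op 8 (commit): HEAD=exp@G [exp=G main=C]
After op 9 (commit): HEAD=exp@H [exp=H main=C]
After op 10 (checkout): HEAD=main@C [exp=H main=C]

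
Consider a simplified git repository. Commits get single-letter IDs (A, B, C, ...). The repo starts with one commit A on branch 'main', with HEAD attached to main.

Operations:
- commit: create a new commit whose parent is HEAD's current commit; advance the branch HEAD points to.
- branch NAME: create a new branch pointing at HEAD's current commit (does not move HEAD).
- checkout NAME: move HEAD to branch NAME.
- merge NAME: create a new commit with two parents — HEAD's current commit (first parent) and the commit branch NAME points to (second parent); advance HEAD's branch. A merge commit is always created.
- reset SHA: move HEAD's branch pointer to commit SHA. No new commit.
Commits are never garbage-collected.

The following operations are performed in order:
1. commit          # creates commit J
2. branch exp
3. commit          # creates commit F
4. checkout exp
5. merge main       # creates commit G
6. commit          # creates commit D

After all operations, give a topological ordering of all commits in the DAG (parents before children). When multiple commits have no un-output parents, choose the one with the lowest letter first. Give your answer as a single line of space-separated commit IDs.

After op 1 (commit): HEAD=main@J [main=J]
After op 2 (branch): HEAD=main@J [exp=J main=J]
After op 3 (commit): HEAD=main@F [exp=J main=F]
After op 4 (checkout): HEAD=exp@J [exp=J main=F]
After op 5 (merge): HEAD=exp@G [exp=G main=F]
After op 6 (commit): HEAD=exp@D [exp=D main=F]
commit A: parents=[]
commit D: parents=['G']
commit F: parents=['J']
commit G: parents=['J', 'F']
commit J: parents=['A']

Answer: A J F G D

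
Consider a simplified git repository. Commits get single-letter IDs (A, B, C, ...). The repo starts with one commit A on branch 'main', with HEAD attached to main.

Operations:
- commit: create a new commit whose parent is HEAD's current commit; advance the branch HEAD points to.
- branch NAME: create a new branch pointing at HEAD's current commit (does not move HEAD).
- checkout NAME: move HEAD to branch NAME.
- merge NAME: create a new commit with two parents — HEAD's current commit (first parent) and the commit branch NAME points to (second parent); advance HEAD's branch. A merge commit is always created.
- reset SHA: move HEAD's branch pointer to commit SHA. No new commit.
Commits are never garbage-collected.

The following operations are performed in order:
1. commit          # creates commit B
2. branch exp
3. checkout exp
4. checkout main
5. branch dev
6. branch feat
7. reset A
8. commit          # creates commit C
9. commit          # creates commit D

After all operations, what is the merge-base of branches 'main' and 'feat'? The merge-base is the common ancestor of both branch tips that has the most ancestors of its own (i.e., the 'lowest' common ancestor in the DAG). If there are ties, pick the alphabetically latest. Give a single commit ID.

After op 1 (commit): HEAD=main@B [main=B]
After op 2 (branch): HEAD=main@B [exp=B main=B]
After op 3 (checkout): HEAD=exp@B [exp=B main=B]
After op 4 (checkout): HEAD=main@B [exp=B main=B]
After op 5 (branch): HEAD=main@B [dev=B exp=B main=B]
After op 6 (branch): HEAD=main@B [dev=B exp=B feat=B main=B]
After op 7 (reset): HEAD=main@A [dev=B exp=B feat=B main=A]
After op 8 (commit): HEAD=main@C [dev=B exp=B feat=B main=C]
After op 9 (commit): HEAD=main@D [dev=B exp=B feat=B main=D]
ancestors(main=D): ['A', 'C', 'D']
ancestors(feat=B): ['A', 'B']
common: ['A']

Answer: A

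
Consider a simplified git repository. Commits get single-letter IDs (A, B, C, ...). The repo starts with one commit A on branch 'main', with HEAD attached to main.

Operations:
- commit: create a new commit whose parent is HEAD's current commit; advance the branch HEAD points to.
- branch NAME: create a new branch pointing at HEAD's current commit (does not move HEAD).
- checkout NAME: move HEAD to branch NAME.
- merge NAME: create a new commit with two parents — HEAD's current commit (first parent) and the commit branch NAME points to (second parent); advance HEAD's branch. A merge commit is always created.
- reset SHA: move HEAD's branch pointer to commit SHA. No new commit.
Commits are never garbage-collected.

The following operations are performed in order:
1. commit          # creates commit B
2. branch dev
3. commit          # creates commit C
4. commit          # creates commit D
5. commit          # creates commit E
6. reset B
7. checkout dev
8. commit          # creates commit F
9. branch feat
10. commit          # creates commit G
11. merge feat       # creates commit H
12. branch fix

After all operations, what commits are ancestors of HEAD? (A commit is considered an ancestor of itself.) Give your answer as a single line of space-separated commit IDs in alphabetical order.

Answer: A B F G H

Derivation:
After op 1 (commit): HEAD=main@B [main=B]
After op 2 (branch): HEAD=main@B [dev=B main=B]
After op 3 (commit): HEAD=main@C [dev=B main=C]
After op 4 (commit): HEAD=main@D [dev=B main=D]
After op 5 (commit): HEAD=main@E [dev=B main=E]
After op 6 (reset): HEAD=main@B [dev=B main=B]
After op 7 (checkout): HEAD=dev@B [dev=B main=B]
After op 8 (commit): HEAD=dev@F [dev=F main=B]
After op 9 (branch): HEAD=dev@F [dev=F feat=F main=B]
After op 10 (commit): HEAD=dev@G [dev=G feat=F main=B]
After op 11 (merge): HEAD=dev@H [dev=H feat=F main=B]
After op 12 (branch): HEAD=dev@H [dev=H feat=F fix=H main=B]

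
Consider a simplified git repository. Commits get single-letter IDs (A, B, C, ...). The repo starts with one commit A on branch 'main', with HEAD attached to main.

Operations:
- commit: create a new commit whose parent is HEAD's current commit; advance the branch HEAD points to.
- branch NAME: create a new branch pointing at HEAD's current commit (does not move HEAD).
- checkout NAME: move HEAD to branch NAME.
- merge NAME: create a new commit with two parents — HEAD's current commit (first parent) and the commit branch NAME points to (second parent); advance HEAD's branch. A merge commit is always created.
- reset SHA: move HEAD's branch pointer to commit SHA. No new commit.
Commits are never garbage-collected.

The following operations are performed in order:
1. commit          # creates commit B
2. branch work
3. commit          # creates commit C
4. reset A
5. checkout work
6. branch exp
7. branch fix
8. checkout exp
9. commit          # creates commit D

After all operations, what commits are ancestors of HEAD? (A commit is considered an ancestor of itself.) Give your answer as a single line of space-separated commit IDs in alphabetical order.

Answer: A B D

Derivation:
After op 1 (commit): HEAD=main@B [main=B]
After op 2 (branch): HEAD=main@B [main=B work=B]
After op 3 (commit): HEAD=main@C [main=C work=B]
After op 4 (reset): HEAD=main@A [main=A work=B]
After op 5 (checkout): HEAD=work@B [main=A work=B]
After op 6 (branch): HEAD=work@B [exp=B main=A work=B]
After op 7 (branch): HEAD=work@B [exp=B fix=B main=A work=B]
After op 8 (checkout): HEAD=exp@B [exp=B fix=B main=A work=B]
After op 9 (commit): HEAD=exp@D [exp=D fix=B main=A work=B]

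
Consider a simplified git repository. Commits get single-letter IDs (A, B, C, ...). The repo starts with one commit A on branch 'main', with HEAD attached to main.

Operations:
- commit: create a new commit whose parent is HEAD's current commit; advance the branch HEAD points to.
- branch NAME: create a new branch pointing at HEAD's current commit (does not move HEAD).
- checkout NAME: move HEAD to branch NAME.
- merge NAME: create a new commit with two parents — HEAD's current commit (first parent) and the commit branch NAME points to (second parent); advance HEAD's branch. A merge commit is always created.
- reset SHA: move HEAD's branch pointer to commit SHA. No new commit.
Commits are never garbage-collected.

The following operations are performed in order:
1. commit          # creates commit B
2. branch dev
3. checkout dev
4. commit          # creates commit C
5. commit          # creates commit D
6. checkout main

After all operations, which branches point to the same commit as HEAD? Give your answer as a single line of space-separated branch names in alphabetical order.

After op 1 (commit): HEAD=main@B [main=B]
After op 2 (branch): HEAD=main@B [dev=B main=B]
After op 3 (checkout): HEAD=dev@B [dev=B main=B]
After op 4 (commit): HEAD=dev@C [dev=C main=B]
After op 5 (commit): HEAD=dev@D [dev=D main=B]
After op 6 (checkout): HEAD=main@B [dev=D main=B]

Answer: main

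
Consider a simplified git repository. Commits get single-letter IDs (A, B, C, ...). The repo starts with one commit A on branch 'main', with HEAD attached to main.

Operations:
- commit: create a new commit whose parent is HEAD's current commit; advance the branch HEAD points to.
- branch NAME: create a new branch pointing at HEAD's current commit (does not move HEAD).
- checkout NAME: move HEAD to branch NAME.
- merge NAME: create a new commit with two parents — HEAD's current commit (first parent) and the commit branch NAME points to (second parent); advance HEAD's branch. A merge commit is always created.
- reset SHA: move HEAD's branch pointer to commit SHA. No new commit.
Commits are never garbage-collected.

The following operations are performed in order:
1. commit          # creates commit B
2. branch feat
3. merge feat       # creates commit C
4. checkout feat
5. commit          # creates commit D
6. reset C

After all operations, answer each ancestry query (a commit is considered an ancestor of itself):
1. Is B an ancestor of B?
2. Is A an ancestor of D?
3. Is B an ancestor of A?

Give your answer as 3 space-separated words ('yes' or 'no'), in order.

Answer: yes yes no

Derivation:
After op 1 (commit): HEAD=main@B [main=B]
After op 2 (branch): HEAD=main@B [feat=B main=B]
After op 3 (merge): HEAD=main@C [feat=B main=C]
After op 4 (checkout): HEAD=feat@B [feat=B main=C]
After op 5 (commit): HEAD=feat@D [feat=D main=C]
After op 6 (reset): HEAD=feat@C [feat=C main=C]
ancestors(B) = {A,B}; B in? yes
ancestors(D) = {A,B,D}; A in? yes
ancestors(A) = {A}; B in? no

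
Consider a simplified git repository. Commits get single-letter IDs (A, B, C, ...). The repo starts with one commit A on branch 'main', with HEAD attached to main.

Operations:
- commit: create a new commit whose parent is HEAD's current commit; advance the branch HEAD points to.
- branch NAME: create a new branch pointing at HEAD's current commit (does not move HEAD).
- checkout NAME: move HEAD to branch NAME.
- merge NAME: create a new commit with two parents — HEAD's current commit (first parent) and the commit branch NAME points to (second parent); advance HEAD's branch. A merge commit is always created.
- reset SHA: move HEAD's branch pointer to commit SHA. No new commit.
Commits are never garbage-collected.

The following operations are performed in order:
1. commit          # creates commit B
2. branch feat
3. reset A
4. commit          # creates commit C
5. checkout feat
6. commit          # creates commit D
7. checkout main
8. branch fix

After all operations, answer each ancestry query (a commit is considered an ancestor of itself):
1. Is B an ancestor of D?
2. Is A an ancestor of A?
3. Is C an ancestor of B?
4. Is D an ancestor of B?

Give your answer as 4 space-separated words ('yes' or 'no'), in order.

Answer: yes yes no no

Derivation:
After op 1 (commit): HEAD=main@B [main=B]
After op 2 (branch): HEAD=main@B [feat=B main=B]
After op 3 (reset): HEAD=main@A [feat=B main=A]
After op 4 (commit): HEAD=main@C [feat=B main=C]
After op 5 (checkout): HEAD=feat@B [feat=B main=C]
After op 6 (commit): HEAD=feat@D [feat=D main=C]
After op 7 (checkout): HEAD=main@C [feat=D main=C]
After op 8 (branch): HEAD=main@C [feat=D fix=C main=C]
ancestors(D) = {A,B,D}; B in? yes
ancestors(A) = {A}; A in? yes
ancestors(B) = {A,B}; C in? no
ancestors(B) = {A,B}; D in? no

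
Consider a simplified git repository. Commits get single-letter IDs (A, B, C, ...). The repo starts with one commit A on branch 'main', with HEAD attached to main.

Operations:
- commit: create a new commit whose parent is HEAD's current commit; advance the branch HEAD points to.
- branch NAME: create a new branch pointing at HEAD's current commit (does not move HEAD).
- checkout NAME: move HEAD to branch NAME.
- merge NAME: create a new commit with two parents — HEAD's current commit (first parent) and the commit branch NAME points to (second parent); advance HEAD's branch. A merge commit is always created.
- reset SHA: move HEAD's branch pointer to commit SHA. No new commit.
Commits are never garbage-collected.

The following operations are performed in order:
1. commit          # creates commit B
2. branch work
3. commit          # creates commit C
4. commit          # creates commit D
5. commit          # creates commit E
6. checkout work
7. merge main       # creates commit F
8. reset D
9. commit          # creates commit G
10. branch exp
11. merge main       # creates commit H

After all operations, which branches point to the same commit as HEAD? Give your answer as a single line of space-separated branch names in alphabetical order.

Answer: work

Derivation:
After op 1 (commit): HEAD=main@B [main=B]
After op 2 (branch): HEAD=main@B [main=B work=B]
After op 3 (commit): HEAD=main@C [main=C work=B]
After op 4 (commit): HEAD=main@D [main=D work=B]
After op 5 (commit): HEAD=main@E [main=E work=B]
After op 6 (checkout): HEAD=work@B [main=E work=B]
After op 7 (merge): HEAD=work@F [main=E work=F]
After op 8 (reset): HEAD=work@D [main=E work=D]
After op 9 (commit): HEAD=work@G [main=E work=G]
After op 10 (branch): HEAD=work@G [exp=G main=E work=G]
After op 11 (merge): HEAD=work@H [exp=G main=E work=H]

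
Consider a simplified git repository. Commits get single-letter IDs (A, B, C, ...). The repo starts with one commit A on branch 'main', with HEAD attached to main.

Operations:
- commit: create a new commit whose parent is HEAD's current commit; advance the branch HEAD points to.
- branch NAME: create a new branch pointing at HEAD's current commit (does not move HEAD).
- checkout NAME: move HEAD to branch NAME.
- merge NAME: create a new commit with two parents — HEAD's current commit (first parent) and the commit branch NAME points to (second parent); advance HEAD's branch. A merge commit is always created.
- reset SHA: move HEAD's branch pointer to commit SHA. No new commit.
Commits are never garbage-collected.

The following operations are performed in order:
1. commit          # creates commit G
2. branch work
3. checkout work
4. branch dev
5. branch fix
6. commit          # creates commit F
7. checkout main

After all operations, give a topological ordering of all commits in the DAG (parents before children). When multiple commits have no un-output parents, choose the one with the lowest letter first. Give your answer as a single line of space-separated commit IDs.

After op 1 (commit): HEAD=main@G [main=G]
After op 2 (branch): HEAD=main@G [main=G work=G]
After op 3 (checkout): HEAD=work@G [main=G work=G]
After op 4 (branch): HEAD=work@G [dev=G main=G work=G]
After op 5 (branch): HEAD=work@G [dev=G fix=G main=G work=G]
After op 6 (commit): HEAD=work@F [dev=G fix=G main=G work=F]
After op 7 (checkout): HEAD=main@G [dev=G fix=G main=G work=F]
commit A: parents=[]
commit F: parents=['G']
commit G: parents=['A']

Answer: A G F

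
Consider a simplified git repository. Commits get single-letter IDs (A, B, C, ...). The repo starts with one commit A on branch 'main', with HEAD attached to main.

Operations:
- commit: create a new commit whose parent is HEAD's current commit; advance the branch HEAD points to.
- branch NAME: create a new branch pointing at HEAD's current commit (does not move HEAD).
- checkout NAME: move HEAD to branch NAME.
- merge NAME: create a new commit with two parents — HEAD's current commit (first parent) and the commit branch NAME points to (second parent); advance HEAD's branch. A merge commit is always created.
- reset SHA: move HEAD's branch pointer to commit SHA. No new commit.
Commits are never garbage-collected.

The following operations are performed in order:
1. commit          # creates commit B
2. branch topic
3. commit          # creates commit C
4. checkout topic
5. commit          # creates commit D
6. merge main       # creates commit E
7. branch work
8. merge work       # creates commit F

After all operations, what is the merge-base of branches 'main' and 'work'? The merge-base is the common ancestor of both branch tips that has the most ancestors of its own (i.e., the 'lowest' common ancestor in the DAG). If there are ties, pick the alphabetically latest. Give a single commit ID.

Answer: C

Derivation:
After op 1 (commit): HEAD=main@B [main=B]
After op 2 (branch): HEAD=main@B [main=B topic=B]
After op 3 (commit): HEAD=main@C [main=C topic=B]
After op 4 (checkout): HEAD=topic@B [main=C topic=B]
After op 5 (commit): HEAD=topic@D [main=C topic=D]
After op 6 (merge): HEAD=topic@E [main=C topic=E]
After op 7 (branch): HEAD=topic@E [main=C topic=E work=E]
After op 8 (merge): HEAD=topic@F [main=C topic=F work=E]
ancestors(main=C): ['A', 'B', 'C']
ancestors(work=E): ['A', 'B', 'C', 'D', 'E']
common: ['A', 'B', 'C']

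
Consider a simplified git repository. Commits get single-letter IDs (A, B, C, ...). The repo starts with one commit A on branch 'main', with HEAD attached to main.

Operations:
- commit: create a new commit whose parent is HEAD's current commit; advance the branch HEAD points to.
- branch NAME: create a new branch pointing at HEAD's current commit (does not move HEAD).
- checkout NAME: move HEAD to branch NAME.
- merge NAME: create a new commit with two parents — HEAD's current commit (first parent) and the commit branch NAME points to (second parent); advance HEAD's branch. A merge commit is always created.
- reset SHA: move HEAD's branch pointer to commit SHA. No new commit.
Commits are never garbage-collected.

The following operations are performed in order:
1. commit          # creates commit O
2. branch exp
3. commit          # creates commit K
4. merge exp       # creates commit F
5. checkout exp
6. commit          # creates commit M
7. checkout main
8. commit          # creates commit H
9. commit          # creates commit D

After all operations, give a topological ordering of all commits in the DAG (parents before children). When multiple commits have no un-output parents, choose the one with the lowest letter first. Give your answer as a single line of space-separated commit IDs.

After op 1 (commit): HEAD=main@O [main=O]
After op 2 (branch): HEAD=main@O [exp=O main=O]
After op 3 (commit): HEAD=main@K [exp=O main=K]
After op 4 (merge): HEAD=main@F [exp=O main=F]
After op 5 (checkout): HEAD=exp@O [exp=O main=F]
After op 6 (commit): HEAD=exp@M [exp=M main=F]
After op 7 (checkout): HEAD=main@F [exp=M main=F]
After op 8 (commit): HEAD=main@H [exp=M main=H]
After op 9 (commit): HEAD=main@D [exp=M main=D]
commit A: parents=[]
commit D: parents=['H']
commit F: parents=['K', 'O']
commit H: parents=['F']
commit K: parents=['O']
commit M: parents=['O']
commit O: parents=['A']

Answer: A O K F H D M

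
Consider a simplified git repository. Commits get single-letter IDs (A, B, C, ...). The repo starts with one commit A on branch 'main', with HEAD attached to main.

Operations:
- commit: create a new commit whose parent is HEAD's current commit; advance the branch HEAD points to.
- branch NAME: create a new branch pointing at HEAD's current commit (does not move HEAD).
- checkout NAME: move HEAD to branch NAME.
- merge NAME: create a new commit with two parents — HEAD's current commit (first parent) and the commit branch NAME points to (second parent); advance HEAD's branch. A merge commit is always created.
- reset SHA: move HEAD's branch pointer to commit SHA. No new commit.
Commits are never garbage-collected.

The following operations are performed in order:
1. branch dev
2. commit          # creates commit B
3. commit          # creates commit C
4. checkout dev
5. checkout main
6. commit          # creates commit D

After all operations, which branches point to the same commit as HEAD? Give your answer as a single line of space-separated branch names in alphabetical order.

Answer: main

Derivation:
After op 1 (branch): HEAD=main@A [dev=A main=A]
After op 2 (commit): HEAD=main@B [dev=A main=B]
After op 3 (commit): HEAD=main@C [dev=A main=C]
After op 4 (checkout): HEAD=dev@A [dev=A main=C]
After op 5 (checkout): HEAD=main@C [dev=A main=C]
After op 6 (commit): HEAD=main@D [dev=A main=D]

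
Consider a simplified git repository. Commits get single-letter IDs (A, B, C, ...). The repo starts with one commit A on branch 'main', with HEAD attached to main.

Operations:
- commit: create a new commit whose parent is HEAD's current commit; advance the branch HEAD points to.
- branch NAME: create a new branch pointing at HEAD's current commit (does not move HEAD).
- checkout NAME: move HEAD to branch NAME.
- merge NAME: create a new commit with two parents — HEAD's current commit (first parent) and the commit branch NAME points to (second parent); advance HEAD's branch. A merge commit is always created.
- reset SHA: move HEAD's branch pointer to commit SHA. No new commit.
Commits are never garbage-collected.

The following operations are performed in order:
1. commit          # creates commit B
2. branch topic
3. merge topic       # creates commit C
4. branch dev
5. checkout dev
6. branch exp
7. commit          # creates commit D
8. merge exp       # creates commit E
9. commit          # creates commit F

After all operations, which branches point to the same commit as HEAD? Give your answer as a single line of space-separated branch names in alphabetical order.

Answer: dev

Derivation:
After op 1 (commit): HEAD=main@B [main=B]
After op 2 (branch): HEAD=main@B [main=B topic=B]
After op 3 (merge): HEAD=main@C [main=C topic=B]
After op 4 (branch): HEAD=main@C [dev=C main=C topic=B]
After op 5 (checkout): HEAD=dev@C [dev=C main=C topic=B]
After op 6 (branch): HEAD=dev@C [dev=C exp=C main=C topic=B]
After op 7 (commit): HEAD=dev@D [dev=D exp=C main=C topic=B]
After op 8 (merge): HEAD=dev@E [dev=E exp=C main=C topic=B]
After op 9 (commit): HEAD=dev@F [dev=F exp=C main=C topic=B]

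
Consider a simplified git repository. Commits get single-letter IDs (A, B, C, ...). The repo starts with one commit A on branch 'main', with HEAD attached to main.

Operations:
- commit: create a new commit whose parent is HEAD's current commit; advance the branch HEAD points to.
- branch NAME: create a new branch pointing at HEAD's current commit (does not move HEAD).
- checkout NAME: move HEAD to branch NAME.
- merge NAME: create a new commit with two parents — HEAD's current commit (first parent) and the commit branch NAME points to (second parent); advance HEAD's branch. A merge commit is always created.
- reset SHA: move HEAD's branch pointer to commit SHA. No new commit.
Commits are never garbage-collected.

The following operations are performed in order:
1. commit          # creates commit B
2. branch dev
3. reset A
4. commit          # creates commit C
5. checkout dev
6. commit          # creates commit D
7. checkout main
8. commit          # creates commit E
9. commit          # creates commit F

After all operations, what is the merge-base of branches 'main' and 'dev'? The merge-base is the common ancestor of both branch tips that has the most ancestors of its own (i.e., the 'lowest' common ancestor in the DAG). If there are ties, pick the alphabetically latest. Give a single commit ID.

Answer: A

Derivation:
After op 1 (commit): HEAD=main@B [main=B]
After op 2 (branch): HEAD=main@B [dev=B main=B]
After op 3 (reset): HEAD=main@A [dev=B main=A]
After op 4 (commit): HEAD=main@C [dev=B main=C]
After op 5 (checkout): HEAD=dev@B [dev=B main=C]
After op 6 (commit): HEAD=dev@D [dev=D main=C]
After op 7 (checkout): HEAD=main@C [dev=D main=C]
After op 8 (commit): HEAD=main@E [dev=D main=E]
After op 9 (commit): HEAD=main@F [dev=D main=F]
ancestors(main=F): ['A', 'C', 'E', 'F']
ancestors(dev=D): ['A', 'B', 'D']
common: ['A']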